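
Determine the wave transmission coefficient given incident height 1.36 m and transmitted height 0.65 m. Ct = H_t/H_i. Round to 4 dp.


Ct = H_t / H_i
Ct = 0.65 / 1.36
Ct = 0.4779

0.4779


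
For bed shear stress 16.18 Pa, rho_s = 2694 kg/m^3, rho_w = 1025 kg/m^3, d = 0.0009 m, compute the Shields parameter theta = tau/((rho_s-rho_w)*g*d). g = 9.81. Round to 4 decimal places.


theta = tau / ((rho_s - rho_w) * g * d)
rho_s - rho_w = 2694 - 1025 = 1669
Denominator = 1669 * 9.81 * 0.0009 = 14.735601
theta = 16.18 / 14.735601
theta = 1.0980

1.0980


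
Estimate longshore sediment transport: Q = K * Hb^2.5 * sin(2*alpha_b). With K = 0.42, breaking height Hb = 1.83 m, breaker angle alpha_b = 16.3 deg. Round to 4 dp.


Q = K * Hb^2.5 * sin(2 * alpha_b)
Hb^2.5 = 1.83^2.5 = 4.530308
sin(2 * 16.3) = sin(32.6) = 0.538771
Q = 0.42 * 4.530308 * 0.538771
Q = 1.0251 m^3/s

1.0251


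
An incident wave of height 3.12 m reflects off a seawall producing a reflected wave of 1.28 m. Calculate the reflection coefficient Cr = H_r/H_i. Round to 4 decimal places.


Cr = H_r / H_i
Cr = 1.28 / 3.12
Cr = 0.4103

0.4103


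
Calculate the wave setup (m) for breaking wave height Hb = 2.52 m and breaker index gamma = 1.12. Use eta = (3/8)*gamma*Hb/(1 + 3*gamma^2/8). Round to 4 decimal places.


eta = (3/8) * gamma * Hb / (1 + 3*gamma^2/8)
Numerator = (3/8) * 1.12 * 2.52 = 1.058400
Denominator = 1 + 3*1.12^2/8 = 1 + 0.470400 = 1.470400
eta = 1.058400 / 1.470400
eta = 0.7198 m

0.7198


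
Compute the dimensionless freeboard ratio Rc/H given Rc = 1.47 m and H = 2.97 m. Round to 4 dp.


Relative freeboard = Rc / H
= 1.47 / 2.97
= 0.4949

0.4949


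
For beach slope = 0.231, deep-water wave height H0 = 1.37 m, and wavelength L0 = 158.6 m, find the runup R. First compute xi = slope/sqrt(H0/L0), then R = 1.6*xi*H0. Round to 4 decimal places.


xi = slope / sqrt(H0/L0)
H0/L0 = 1.37/158.6 = 0.008638
sqrt(0.008638) = 0.092941
xi = 0.231 / 0.092941 = 2.485440
R = 1.6 * xi * H0 = 1.6 * 2.485440 * 1.37
R = 5.4481 m

5.4481


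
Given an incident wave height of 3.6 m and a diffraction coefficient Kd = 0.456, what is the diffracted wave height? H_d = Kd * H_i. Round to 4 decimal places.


H_d = Kd * H_i
H_d = 0.456 * 3.6
H_d = 1.6416 m

1.6416


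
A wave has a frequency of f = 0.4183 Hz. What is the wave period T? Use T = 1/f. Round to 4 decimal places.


T = 1 / f
T = 1 / 0.4183
T = 2.3906 s

2.3906


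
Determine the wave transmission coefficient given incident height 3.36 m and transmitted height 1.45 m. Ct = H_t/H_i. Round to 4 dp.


Ct = H_t / H_i
Ct = 1.45 / 3.36
Ct = 0.4315

0.4315


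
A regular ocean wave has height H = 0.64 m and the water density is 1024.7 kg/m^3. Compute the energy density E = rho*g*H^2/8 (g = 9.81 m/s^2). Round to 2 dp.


E = (1/8) * rho * g * H^2
E = (1/8) * 1024.7 * 9.81 * 0.64^2
E = 0.125 * 1024.7 * 9.81 * 0.4096
E = 514.68 J/m^2

514.68


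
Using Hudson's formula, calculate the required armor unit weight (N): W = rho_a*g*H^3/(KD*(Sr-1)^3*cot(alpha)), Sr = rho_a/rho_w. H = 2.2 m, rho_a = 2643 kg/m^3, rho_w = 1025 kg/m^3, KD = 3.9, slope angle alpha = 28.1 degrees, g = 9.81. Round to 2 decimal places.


Sr = rho_a / rho_w = 2643 / 1025 = 2.578537
(Sr - 1) = 1.578537
(Sr - 1)^3 = 3.933362
cot(28.1) = 1 / tan(28.1) = 1 / 0.533950 = 1.872834
Numerator = 2643 * 9.81 * 2.2^3 = 276079.5338
Denominator = 3.9 * 3.933362 * 1.872834 = 28.729479
W = 276079.5338 / 28.729479
W = 9609.63 N

9609.63


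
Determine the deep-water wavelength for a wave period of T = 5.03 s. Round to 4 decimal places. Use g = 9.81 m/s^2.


L0 = g * T^2 / (2 * pi)
L0 = 9.81 * 5.03^2 / (2 * pi)
L0 = 9.81 * 25.3009 / 6.28319
L0 = 248.2018 / 6.28319
L0 = 39.5025 m

39.5025


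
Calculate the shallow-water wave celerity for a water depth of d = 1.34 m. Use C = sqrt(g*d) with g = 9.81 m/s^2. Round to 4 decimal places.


Using the shallow-water approximation:
C = sqrt(g * d) = sqrt(9.81 * 1.34)
C = sqrt(13.1454)
C = 3.6257 m/s

3.6257


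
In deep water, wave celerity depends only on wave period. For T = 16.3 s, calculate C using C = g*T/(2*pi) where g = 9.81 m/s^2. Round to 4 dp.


We use the deep-water celerity formula:
C = g * T / (2 * pi)
C = 9.81 * 16.3 / (2 * 3.14159...)
C = 159.903000 / 6.283185
C = 25.4494 m/s

25.4494


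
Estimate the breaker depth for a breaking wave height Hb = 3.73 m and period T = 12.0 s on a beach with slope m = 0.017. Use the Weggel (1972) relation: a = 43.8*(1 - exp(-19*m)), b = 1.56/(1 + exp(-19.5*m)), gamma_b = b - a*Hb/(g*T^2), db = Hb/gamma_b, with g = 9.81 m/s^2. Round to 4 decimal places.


a = 43.8 * (1 - exp(-19 * m))
exp(-19 * 0.017) = exp(-0.3230) = 0.723974
a = 43.8 * (1 - 0.723974) = 12.089945
b = 1.56 / (1 + exp(-19.5 * m))
exp(-19.5 * 0.017) = exp(-0.3315) = 0.717846
b = 1.56 / (1 + 0.717846) = 0.908114
Hb / (g * T^2) = 3.73 / (9.81 * 12.0^2) = 3.73 / 1412.6400 = 0.00264045
gamma_b = b - a * Hb/(g*T^2) = 0.908114 - 12.089945 * 0.00264045 = 0.876191
db = Hb / gamma_b = 3.73 / 0.876191
db = 4.2571 m

4.2571


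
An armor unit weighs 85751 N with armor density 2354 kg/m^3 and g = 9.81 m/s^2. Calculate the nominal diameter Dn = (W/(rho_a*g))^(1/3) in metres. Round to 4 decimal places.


V = W / (rho_a * g)
V = 85751 / (2354 * 9.81)
V = 85751 / 23092.74
V = 3.713332 m^3
Dn = V^(1/3) = 3.713332^(1/3)
Dn = 1.5485 m

1.5485


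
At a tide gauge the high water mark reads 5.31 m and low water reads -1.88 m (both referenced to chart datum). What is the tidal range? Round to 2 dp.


Tidal range = High water - Low water
Tidal range = 5.31 - (-1.88)
Tidal range = 7.19 m

7.19


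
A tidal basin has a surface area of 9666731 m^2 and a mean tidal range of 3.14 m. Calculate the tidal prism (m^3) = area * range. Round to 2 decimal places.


Tidal prism = Area * Tidal range
P = 9666731 * 3.14
P = 30353535.34 m^3

30353535.34


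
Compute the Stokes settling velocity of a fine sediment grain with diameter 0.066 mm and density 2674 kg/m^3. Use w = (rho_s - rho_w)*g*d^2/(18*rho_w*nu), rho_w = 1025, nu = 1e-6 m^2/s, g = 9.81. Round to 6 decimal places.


w = (rho_s - rho_w) * g * d^2 / (18 * rho_w * nu)
d = 0.066 mm = 0.000066 m
rho_s - rho_w = 2674 - 1025 = 1649
Numerator = 1649 * 9.81 * (0.000066)^2 = 0.000070465662
Denominator = 18 * 1025 * 1e-6 = 0.018450
w = 0.003819 m/s

0.003819


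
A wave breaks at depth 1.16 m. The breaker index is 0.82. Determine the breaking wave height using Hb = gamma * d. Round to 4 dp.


Hb = gamma * d
Hb = 0.82 * 1.16
Hb = 0.9512 m

0.9512


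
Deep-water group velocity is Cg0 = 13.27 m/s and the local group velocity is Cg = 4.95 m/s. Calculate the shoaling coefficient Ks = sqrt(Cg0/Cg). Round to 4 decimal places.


Ks = sqrt(Cg0 / Cg)
Ks = sqrt(13.27 / 4.95)
Ks = sqrt(2.6808)
Ks = 1.6373

1.6373


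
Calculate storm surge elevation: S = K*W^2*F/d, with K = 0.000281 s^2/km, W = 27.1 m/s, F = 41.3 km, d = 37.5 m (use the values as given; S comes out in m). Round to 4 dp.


S = K * W^2 * F / d
W^2 = 27.1^2 = 734.41
S = 0.000281 * 734.41 * 41.3 / 37.5
Numerator = 0.000281 * 734.41 * 41.3 = 8.523048
S = 8.523048 / 37.5 = 0.2273 m

0.2273


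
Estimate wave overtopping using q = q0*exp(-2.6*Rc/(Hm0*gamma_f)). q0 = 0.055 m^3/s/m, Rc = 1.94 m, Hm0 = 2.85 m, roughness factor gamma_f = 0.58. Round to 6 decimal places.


q = q0 * exp(-2.6 * Rc / (Hm0 * gamma_f))
Exponent = -2.6 * 1.94 / (2.85 * 0.58)
= -2.6 * 1.94 / 1.6530
= -3.051422
exp(-3.051422) = 0.047292
q = 0.055 * 0.047292
q = 0.002601 m^3/s/m

0.002601


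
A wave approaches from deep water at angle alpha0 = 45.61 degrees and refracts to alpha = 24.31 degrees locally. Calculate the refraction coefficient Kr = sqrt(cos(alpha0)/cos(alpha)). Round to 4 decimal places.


Kr = sqrt(cos(alpha0) / cos(alpha))
cos(45.61) = 0.699539
cos(24.31) = 0.911331
Kr = sqrt(0.699539 / 0.911331)
Kr = sqrt(0.767601)
Kr = 0.8761

0.8761


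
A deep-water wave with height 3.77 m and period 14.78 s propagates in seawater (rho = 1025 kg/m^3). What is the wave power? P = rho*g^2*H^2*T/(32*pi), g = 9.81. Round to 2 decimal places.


P = rho * g^2 * H^2 * T / (32 * pi)
P = 1025 * 9.81^2 * 3.77^2 * 14.78 / (32 * pi)
P = 1025 * 96.2361 * 14.2129 * 14.78 / 100.53096
P = 206119.54 W/m

206119.54


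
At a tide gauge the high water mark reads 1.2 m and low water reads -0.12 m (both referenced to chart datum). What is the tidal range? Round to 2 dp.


Tidal range = High water - Low water
Tidal range = 1.2 - (-0.12)
Tidal range = 1.32 m

1.32


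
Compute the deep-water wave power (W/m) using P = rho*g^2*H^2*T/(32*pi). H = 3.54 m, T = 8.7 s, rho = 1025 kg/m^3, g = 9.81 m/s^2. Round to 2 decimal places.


P = rho * g^2 * H^2 * T / (32 * pi)
P = 1025 * 9.81^2 * 3.54^2 * 8.7 / (32 * pi)
P = 1025 * 96.2361 * 12.5316 * 8.7 / 100.53096
P = 106976.36 W/m

106976.36


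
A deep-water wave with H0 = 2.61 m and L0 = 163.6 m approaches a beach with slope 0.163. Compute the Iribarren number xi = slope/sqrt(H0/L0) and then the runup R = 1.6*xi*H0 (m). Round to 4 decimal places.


xi = slope / sqrt(H0/L0)
H0/L0 = 2.61/163.6 = 0.015954
sqrt(0.015954) = 0.126307
xi = 0.163 / 0.126307 = 1.290503
R = 1.6 * xi * H0 = 1.6 * 1.290503 * 2.61
R = 5.3891 m

5.3891


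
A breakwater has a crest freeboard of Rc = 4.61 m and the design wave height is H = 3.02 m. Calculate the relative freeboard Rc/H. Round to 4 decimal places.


Relative freeboard = Rc / H
= 4.61 / 3.02
= 1.5265

1.5265


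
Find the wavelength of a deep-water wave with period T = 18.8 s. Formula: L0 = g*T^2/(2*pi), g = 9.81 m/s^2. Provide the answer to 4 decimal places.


L0 = g * T^2 / (2 * pi)
L0 = 9.81 * 18.8^2 / (2 * pi)
L0 = 9.81 * 353.4400 / 6.28319
L0 = 3467.2464 / 6.28319
L0 = 551.8294 m

551.8294


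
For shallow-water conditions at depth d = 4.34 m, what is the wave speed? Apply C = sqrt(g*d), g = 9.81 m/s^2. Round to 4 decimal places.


Using the shallow-water approximation:
C = sqrt(g * d) = sqrt(9.81 * 4.34)
C = sqrt(42.5754)
C = 6.5250 m/s

6.5250


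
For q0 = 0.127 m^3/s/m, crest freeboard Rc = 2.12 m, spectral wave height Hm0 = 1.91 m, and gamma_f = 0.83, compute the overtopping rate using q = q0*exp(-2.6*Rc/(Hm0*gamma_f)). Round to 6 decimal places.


q = q0 * exp(-2.6 * Rc / (Hm0 * gamma_f))
Exponent = -2.6 * 2.12 / (1.91 * 0.83)
= -2.6 * 2.12 / 1.5853
= -3.476944
exp(-3.476944) = 0.030902
q = 0.127 * 0.030902
q = 0.003925 m^3/s/m

0.003925


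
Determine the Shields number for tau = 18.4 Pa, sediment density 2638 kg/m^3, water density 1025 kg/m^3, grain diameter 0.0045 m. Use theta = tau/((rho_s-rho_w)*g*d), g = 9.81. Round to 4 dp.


theta = tau / ((rho_s - rho_w) * g * d)
rho_s - rho_w = 2638 - 1025 = 1613
Denominator = 1613 * 9.81 * 0.0045 = 71.205885
theta = 18.4 / 71.205885
theta = 0.2584

0.2584


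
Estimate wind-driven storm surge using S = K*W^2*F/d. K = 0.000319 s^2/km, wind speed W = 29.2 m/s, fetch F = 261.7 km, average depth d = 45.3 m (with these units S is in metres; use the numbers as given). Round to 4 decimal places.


S = K * W^2 * F / d
W^2 = 29.2^2 = 852.64
S = 0.000319 * 852.64 * 261.7 / 45.3
Numerator = 0.000319 * 852.64 * 261.7 = 71.180348
S = 71.180348 / 45.3 = 1.5713 m

1.5713


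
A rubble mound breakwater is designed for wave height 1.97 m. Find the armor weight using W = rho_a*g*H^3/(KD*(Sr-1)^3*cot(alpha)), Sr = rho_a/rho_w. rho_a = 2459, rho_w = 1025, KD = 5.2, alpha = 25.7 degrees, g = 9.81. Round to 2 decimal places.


Sr = rho_a / rho_w = 2459 / 1025 = 2.399024
(Sr - 1) = 1.399024
(Sr - 1)^3 = 2.738267
cot(25.7) = 1 / tan(25.7) = 1 / 0.481267 = 2.077847
Numerator = 2459 * 9.81 * 1.97^3 = 184427.7274
Denominator = 5.2 * 2.738267 * 2.077847 = 29.586437
W = 184427.7274 / 29.586437
W = 6233.52 N

6233.52


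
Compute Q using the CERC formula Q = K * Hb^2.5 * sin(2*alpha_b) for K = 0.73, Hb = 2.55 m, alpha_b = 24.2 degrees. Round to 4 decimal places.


Q = K * Hb^2.5 * sin(2 * alpha_b)
Hb^2.5 = 2.55^2.5 = 10.383660
sin(2 * 24.2) = sin(48.4) = 0.747798
Q = 0.73 * 10.383660 * 0.747798
Q = 5.6684 m^3/s

5.6684


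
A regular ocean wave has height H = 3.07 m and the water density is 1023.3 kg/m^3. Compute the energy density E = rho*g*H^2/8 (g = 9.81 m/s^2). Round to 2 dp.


E = (1/8) * rho * g * H^2
E = (1/8) * 1023.3 * 9.81 * 3.07^2
E = 0.125 * 1023.3 * 9.81 * 9.4249
E = 11826.57 J/m^2

11826.57


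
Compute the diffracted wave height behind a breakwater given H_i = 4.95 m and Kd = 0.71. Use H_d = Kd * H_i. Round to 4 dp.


H_d = Kd * H_i
H_d = 0.71 * 4.95
H_d = 3.5145 m

3.5145


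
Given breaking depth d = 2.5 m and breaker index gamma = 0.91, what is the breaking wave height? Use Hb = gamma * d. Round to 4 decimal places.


Hb = gamma * d
Hb = 0.91 * 2.5
Hb = 2.2750 m

2.2750


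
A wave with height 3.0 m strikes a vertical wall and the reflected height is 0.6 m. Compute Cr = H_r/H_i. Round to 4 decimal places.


Cr = H_r / H_i
Cr = 0.6 / 3.0
Cr = 0.2000

0.2000


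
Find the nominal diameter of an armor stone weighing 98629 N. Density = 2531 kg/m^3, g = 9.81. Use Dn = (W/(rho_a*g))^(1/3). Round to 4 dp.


V = W / (rho_a * g)
V = 98629 / (2531 * 9.81)
V = 98629 / 24829.11
V = 3.972313 m^3
Dn = V^(1/3) = 3.972313^(1/3)
Dn = 1.5837 m

1.5837


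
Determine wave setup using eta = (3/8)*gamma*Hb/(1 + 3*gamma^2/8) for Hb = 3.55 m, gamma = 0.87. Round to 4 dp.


eta = (3/8) * gamma * Hb / (1 + 3*gamma^2/8)
Numerator = (3/8) * 0.87 * 3.55 = 1.158187
Denominator = 1 + 3*0.87^2/8 = 1 + 0.283838 = 1.283838
eta = 1.158187 / 1.283838
eta = 0.9021 m

0.9021


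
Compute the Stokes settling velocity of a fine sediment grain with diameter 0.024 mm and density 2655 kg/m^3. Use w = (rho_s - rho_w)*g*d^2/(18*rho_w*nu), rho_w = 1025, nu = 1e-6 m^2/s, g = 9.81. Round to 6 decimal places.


w = (rho_s - rho_w) * g * d^2 / (18 * rho_w * nu)
d = 0.024 mm = 0.000024 m
rho_s - rho_w = 2655 - 1025 = 1630
Numerator = 1630 * 9.81 * (0.000024)^2 = 0.000009210413
Denominator = 18 * 1025 * 1e-6 = 0.018450
w = 0.000499 m/s

0.000499


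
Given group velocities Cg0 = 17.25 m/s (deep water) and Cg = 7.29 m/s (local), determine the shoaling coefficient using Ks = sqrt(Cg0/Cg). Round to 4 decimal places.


Ks = sqrt(Cg0 / Cg)
Ks = sqrt(17.25 / 7.29)
Ks = sqrt(2.3663)
Ks = 1.5383

1.5383


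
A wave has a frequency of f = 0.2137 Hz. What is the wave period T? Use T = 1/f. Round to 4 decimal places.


T = 1 / f
T = 1 / 0.2137
T = 4.6795 s

4.6795


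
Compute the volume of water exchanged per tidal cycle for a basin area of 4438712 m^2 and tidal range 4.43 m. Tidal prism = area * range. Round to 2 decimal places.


Tidal prism = Area * Tidal range
P = 4438712 * 4.43
P = 19663494.16 m^3

19663494.16


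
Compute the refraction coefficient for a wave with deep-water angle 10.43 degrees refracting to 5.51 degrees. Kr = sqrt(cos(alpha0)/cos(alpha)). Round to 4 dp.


Kr = sqrt(cos(alpha0) / cos(alpha))
cos(10.43) = 0.983477
cos(5.51) = 0.995379
Kr = sqrt(0.983477 / 0.995379)
Kr = sqrt(0.988042)
Kr = 0.9940

0.9940


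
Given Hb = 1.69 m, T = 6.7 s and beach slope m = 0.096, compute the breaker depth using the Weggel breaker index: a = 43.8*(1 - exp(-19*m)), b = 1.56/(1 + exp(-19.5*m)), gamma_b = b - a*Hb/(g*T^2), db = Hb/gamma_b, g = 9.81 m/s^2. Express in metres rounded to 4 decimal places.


a = 43.8 * (1 - exp(-19 * m))
exp(-19 * 0.096) = exp(-1.8240) = 0.161379
a = 43.8 * (1 - 0.161379) = 36.731602
b = 1.56 / (1 + exp(-19.5 * m))
exp(-19.5 * 0.096) = exp(-1.8720) = 0.153816
b = 1.56 / (1 + 0.153816) = 1.352036
Hb / (g * T^2) = 1.69 / (9.81 * 6.7^2) = 1.69 / 440.3709 = 0.00383767
gamma_b = b - a * Hb/(g*T^2) = 1.352036 - 36.731602 * 0.00383767 = 1.211072
db = Hb / gamma_b = 1.69 / 1.211072
db = 1.3955 m

1.3955


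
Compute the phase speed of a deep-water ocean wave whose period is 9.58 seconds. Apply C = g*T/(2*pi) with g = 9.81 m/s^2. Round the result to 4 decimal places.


We use the deep-water celerity formula:
C = g * T / (2 * pi)
C = 9.81 * 9.58 / (2 * 3.14159...)
C = 93.979800 / 6.283185
C = 14.9573 m/s

14.9573


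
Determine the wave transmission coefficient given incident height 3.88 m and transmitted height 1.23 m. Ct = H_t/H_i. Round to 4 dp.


Ct = H_t / H_i
Ct = 1.23 / 3.88
Ct = 0.3170

0.3170


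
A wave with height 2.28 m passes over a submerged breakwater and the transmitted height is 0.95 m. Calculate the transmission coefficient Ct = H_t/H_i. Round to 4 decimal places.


Ct = H_t / H_i
Ct = 0.95 / 2.28
Ct = 0.4167

0.4167


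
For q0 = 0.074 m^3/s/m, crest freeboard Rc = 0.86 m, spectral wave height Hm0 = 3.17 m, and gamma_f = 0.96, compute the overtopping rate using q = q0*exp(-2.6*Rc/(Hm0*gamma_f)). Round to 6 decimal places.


q = q0 * exp(-2.6 * Rc / (Hm0 * gamma_f))
Exponent = -2.6 * 0.86 / (3.17 * 0.96)
= -2.6 * 0.86 / 3.0432
= -0.734753
exp(-0.734753) = 0.479624
q = 0.074 * 0.479624
q = 0.035492 m^3/s/m

0.035492


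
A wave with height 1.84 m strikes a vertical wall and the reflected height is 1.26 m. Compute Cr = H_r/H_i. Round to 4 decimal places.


Cr = H_r / H_i
Cr = 1.26 / 1.84
Cr = 0.6848

0.6848


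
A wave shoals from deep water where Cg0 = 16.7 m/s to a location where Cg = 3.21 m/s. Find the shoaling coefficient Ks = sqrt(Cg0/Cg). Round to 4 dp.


Ks = sqrt(Cg0 / Cg)
Ks = sqrt(16.7 / 3.21)
Ks = sqrt(5.2025)
Ks = 2.2809

2.2809


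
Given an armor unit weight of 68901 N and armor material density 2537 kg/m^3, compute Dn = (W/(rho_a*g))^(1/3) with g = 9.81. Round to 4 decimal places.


V = W / (rho_a * g)
V = 68901 / (2537 * 9.81)
V = 68901 / 24887.97
V = 2.768446 m^3
Dn = V^(1/3) = 2.768446^(1/3)
Dn = 1.4041 m

1.4041


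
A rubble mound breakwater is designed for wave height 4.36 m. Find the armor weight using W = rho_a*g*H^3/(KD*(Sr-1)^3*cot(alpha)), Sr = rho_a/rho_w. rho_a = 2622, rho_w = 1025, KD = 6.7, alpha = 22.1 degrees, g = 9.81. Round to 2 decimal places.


Sr = rho_a / rho_w = 2622 / 1025 = 2.558049
(Sr - 1) = 1.558049
(Sr - 1)^3 = 3.782188
cot(22.1) = 1 / tan(22.1) = 1 / 0.406058 = 2.462703
Numerator = 2622 * 9.81 * 4.36^3 = 2131872.1813
Denominator = 6.7 * 3.782188 * 2.462703 = 62.406525
W = 2131872.1813 / 62.406525
W = 34161.05 N

34161.05


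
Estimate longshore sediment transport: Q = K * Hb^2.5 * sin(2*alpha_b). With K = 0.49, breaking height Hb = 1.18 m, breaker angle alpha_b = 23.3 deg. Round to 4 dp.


Q = K * Hb^2.5 * sin(2 * alpha_b)
Hb^2.5 = 1.18^2.5 = 1.512534
sin(2 * 23.3) = sin(46.6) = 0.726575
Q = 0.49 * 1.512534 * 0.726575
Q = 0.5385 m^3/s

0.5385


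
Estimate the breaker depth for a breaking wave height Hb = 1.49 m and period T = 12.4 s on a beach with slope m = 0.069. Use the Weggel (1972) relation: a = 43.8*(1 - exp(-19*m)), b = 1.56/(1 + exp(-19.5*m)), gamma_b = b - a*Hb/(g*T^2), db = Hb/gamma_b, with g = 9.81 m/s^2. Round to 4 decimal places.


a = 43.8 * (1 - exp(-19 * m))
exp(-19 * 0.069) = exp(-1.3110) = 0.269550
a = 43.8 * (1 - 0.269550) = 31.993694
b = 1.56 / (1 + exp(-19.5 * m))
exp(-19.5 * 0.069) = exp(-1.3455) = 0.260409
b = 1.56 / (1 + 0.260409) = 1.237693
Hb / (g * T^2) = 1.49 / (9.81 * 12.4^2) = 1.49 / 1508.3856 = 0.00098781
gamma_b = b - a * Hb/(g*T^2) = 1.237693 - 31.993694 * 0.00098781 = 1.206089
db = Hb / gamma_b = 1.49 / 1.206089
db = 1.2354 m

1.2354


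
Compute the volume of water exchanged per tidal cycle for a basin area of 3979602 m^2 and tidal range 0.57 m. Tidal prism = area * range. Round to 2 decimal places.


Tidal prism = Area * Tidal range
P = 3979602 * 0.57
P = 2268373.14 m^3

2268373.14


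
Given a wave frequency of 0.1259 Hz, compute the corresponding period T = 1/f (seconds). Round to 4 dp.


T = 1 / f
T = 1 / 0.1259
T = 7.9428 s

7.9428


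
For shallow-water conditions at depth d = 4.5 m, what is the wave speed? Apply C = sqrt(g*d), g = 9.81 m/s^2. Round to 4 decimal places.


Using the shallow-water approximation:
C = sqrt(g * d) = sqrt(9.81 * 4.5)
C = sqrt(44.1450)
C = 6.6442 m/s

6.6442


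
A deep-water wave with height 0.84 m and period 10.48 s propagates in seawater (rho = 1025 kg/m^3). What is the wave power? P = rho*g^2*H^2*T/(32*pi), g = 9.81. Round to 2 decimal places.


P = rho * g^2 * H^2 * T / (32 * pi)
P = 1025 * 9.81^2 * 0.84^2 * 10.48 / (32 * pi)
P = 1025 * 96.2361 * 0.7056 * 10.48 / 100.53096
P = 7255.74 W/m

7255.74


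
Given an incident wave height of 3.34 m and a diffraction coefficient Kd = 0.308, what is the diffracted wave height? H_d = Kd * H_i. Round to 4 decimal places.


H_d = Kd * H_i
H_d = 0.308 * 3.34
H_d = 1.0287 m

1.0287


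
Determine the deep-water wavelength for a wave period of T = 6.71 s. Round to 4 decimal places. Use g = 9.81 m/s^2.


L0 = g * T^2 / (2 * pi)
L0 = 9.81 * 6.71^2 / (2 * pi)
L0 = 9.81 * 45.0241 / 6.28319
L0 = 441.6864 / 6.28319
L0 = 70.2966 m

70.2966


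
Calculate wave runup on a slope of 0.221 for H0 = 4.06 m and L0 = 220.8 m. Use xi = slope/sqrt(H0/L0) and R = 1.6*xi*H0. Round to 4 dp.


xi = slope / sqrt(H0/L0)
H0/L0 = 4.06/220.8 = 0.018388
sqrt(0.018388) = 0.135601
xi = 0.221 / 0.135601 = 1.629779
R = 1.6 * xi * H0 = 1.6 * 1.629779 * 4.06
R = 10.5870 m

10.5870


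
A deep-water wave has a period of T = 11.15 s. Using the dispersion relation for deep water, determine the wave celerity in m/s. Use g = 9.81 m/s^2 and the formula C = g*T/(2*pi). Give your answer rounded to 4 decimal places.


We use the deep-water celerity formula:
C = g * T / (2 * pi)
C = 9.81 * 11.15 / (2 * 3.14159...)
C = 109.381500 / 6.283185
C = 17.4086 m/s

17.4086


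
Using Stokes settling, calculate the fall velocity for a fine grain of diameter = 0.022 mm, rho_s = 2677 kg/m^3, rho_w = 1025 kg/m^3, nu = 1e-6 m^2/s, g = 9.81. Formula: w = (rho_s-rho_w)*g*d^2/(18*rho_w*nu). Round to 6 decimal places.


w = (rho_s - rho_w) * g * d^2 / (18 * rho_w * nu)
d = 0.022 mm = 0.000022 m
rho_s - rho_w = 2677 - 1025 = 1652
Numerator = 1652 * 9.81 * (0.000022)^2 = 0.000007843762
Denominator = 18 * 1025 * 1e-6 = 0.018450
w = 0.000425 m/s

0.000425


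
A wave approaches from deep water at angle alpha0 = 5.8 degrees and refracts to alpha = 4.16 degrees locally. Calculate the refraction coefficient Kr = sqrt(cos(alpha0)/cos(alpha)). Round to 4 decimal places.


Kr = sqrt(cos(alpha0) / cos(alpha))
cos(5.8) = 0.994881
cos(4.16) = 0.997365
Kr = sqrt(0.994881 / 0.997365)
Kr = sqrt(0.997509)
Kr = 0.9988

0.9988


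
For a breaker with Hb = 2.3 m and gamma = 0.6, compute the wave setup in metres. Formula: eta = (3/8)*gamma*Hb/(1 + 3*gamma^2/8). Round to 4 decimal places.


eta = (3/8) * gamma * Hb / (1 + 3*gamma^2/8)
Numerator = (3/8) * 0.6 * 2.3 = 0.517500
Denominator = 1 + 3*0.6^2/8 = 1 + 0.135000 = 1.135000
eta = 0.517500 / 1.135000
eta = 0.4559 m

0.4559


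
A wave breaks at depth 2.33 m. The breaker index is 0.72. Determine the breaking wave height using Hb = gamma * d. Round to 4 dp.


Hb = gamma * d
Hb = 0.72 * 2.33
Hb = 1.6776 m

1.6776


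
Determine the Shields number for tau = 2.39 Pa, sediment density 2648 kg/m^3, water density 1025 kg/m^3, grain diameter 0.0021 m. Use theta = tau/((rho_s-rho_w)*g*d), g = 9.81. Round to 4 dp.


theta = tau / ((rho_s - rho_w) * g * d)
rho_s - rho_w = 2648 - 1025 = 1623
Denominator = 1623 * 9.81 * 0.0021 = 33.435423
theta = 2.39 / 33.435423
theta = 0.0715

0.0715


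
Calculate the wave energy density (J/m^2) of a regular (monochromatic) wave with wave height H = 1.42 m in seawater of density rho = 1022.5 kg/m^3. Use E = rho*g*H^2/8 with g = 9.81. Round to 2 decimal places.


E = (1/8) * rho * g * H^2
E = (1/8) * 1022.5 * 9.81 * 1.42^2
E = 0.125 * 1022.5 * 9.81 * 2.0164
E = 2528.24 J/m^2

2528.24


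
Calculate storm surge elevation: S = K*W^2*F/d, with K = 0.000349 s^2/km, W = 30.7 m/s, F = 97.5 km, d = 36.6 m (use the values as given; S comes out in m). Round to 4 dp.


S = K * W^2 * F / d
W^2 = 30.7^2 = 942.49
S = 0.000349 * 942.49 * 97.5 / 36.6
Numerator = 0.000349 * 942.49 * 97.5 = 32.070578
S = 32.070578 / 36.6 = 0.8762 m

0.8762


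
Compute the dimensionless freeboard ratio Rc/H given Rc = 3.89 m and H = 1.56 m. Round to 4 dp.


Relative freeboard = Rc / H
= 3.89 / 1.56
= 2.4936

2.4936


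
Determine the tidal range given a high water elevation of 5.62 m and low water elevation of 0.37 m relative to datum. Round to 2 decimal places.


Tidal range = High water - Low water
Tidal range = 5.62 - (0.37)
Tidal range = 5.25 m

5.25


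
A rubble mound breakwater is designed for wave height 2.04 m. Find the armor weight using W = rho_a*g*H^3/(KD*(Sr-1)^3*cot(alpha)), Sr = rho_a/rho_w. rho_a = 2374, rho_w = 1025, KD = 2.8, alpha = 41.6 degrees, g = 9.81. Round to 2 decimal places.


Sr = rho_a / rho_w = 2374 / 1025 = 2.316098
(Sr - 1) = 1.316098
(Sr - 1)^3 = 2.279629
cot(41.6) = 1 / tan(41.6) = 1 / 0.887842 = 1.126327
Numerator = 2374 * 9.81 * 2.04^3 = 197715.2755
Denominator = 2.8 * 2.279629 * 1.126327 = 7.189304
W = 197715.2755 / 7.189304
W = 27501.31 N

27501.31


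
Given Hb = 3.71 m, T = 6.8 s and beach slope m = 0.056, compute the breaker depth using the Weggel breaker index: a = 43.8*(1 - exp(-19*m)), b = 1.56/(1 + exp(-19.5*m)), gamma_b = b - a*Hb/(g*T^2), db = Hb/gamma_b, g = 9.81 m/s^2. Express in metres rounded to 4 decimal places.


a = 43.8 * (1 - exp(-19 * m))
exp(-19 * 0.056) = exp(-1.0640) = 0.345073
a = 43.8 * (1 - 0.345073) = 28.685813
b = 1.56 / (1 + exp(-19.5 * m))
exp(-19.5 * 0.056) = exp(-1.0920) = 0.335545
b = 1.56 / (1 + 0.335545) = 1.168063
Hb / (g * T^2) = 3.71 / (9.81 * 6.8^2) = 3.71 / 453.6144 = 0.00817875
gamma_b = b - a * Hb/(g*T^2) = 1.168063 - 28.685813 * 0.00817875 = 0.933449
db = Hb / gamma_b = 3.71 / 0.933449
db = 3.9745 m

3.9745


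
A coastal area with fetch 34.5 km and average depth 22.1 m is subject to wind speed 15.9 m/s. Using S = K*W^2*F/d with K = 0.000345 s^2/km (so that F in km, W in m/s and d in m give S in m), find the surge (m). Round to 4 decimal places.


S = K * W^2 * F / d
W^2 = 15.9^2 = 252.81
S = 0.000345 * 252.81 * 34.5 / 22.1
Numerator = 0.000345 * 252.81 * 34.5 = 3.009071
S = 3.009071 / 22.1 = 0.1362 m

0.1362


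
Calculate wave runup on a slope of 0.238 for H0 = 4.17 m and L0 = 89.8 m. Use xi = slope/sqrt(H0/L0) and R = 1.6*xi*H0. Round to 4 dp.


xi = slope / sqrt(H0/L0)
H0/L0 = 4.17/89.8 = 0.046437
sqrt(0.046437) = 0.215491
xi = 0.238 / 0.215491 = 1.104453
R = 1.6 * xi * H0 = 1.6 * 1.104453 * 4.17
R = 7.3689 m

7.3689


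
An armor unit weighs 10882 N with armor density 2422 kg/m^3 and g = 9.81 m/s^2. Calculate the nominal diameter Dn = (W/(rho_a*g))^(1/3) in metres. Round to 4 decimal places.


V = W / (rho_a * g)
V = 10882 / (2422 * 9.81)
V = 10882 / 23759.82
V = 0.458000 m^3
Dn = V^(1/3) = 0.458000^(1/3)
Dn = 0.7708 m

0.7708


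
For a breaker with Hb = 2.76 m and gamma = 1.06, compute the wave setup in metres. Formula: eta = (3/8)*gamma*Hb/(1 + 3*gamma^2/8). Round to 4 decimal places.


eta = (3/8) * gamma * Hb / (1 + 3*gamma^2/8)
Numerator = (3/8) * 1.06 * 2.76 = 1.097100
Denominator = 1 + 3*1.06^2/8 = 1 + 0.421350 = 1.421350
eta = 1.097100 / 1.421350
eta = 0.7719 m

0.7719


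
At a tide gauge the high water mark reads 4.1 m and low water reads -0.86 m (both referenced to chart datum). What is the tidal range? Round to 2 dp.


Tidal range = High water - Low water
Tidal range = 4.1 - (-0.86)
Tidal range = 4.96 m

4.96


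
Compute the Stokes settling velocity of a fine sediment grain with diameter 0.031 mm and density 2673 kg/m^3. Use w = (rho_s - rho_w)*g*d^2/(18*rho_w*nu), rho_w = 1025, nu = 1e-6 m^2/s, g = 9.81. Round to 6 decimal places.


w = (rho_s - rho_w) * g * d^2 / (18 * rho_w * nu)
d = 0.031 mm = 0.000031 m
rho_s - rho_w = 2673 - 1025 = 1648
Numerator = 1648 * 9.81 * (0.000031)^2 = 0.000015536372
Denominator = 18 * 1025 * 1e-6 = 0.018450
w = 0.000842 m/s

0.000842


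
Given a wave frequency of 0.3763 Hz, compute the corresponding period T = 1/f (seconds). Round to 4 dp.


T = 1 / f
T = 1 / 0.3763
T = 2.6575 s

2.6575


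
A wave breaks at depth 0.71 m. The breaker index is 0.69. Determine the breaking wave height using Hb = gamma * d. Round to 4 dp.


Hb = gamma * d
Hb = 0.69 * 0.71
Hb = 0.4899 m

0.4899


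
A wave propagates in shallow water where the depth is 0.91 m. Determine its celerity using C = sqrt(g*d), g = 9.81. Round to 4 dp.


Using the shallow-water approximation:
C = sqrt(g * d) = sqrt(9.81 * 0.91)
C = sqrt(8.9271)
C = 2.9878 m/s

2.9878


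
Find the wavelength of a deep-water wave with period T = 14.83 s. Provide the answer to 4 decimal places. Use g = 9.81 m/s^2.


L0 = g * T^2 / (2 * pi)
L0 = 9.81 * 14.83^2 / (2 * pi)
L0 = 9.81 * 219.9289 / 6.28319
L0 = 2157.5025 / 6.28319
L0 = 343.3772 m

343.3772


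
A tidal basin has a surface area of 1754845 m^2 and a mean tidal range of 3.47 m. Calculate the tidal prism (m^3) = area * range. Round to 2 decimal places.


Tidal prism = Area * Tidal range
P = 1754845 * 3.47
P = 6089312.15 m^3

6089312.15


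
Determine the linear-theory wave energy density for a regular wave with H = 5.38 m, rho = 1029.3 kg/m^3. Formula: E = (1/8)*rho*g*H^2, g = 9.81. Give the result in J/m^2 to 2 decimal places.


E = (1/8) * rho * g * H^2
E = (1/8) * 1029.3 * 9.81 * 5.38^2
E = 0.125 * 1029.3 * 9.81 * 28.9444
E = 36533.02 J/m^2

36533.02


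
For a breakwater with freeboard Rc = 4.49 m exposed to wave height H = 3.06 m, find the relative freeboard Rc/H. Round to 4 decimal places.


Relative freeboard = Rc / H
= 4.49 / 3.06
= 1.4673

1.4673


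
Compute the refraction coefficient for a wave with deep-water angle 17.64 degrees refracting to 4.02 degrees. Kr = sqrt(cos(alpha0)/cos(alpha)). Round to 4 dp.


Kr = sqrt(cos(alpha0) / cos(alpha))
cos(17.64) = 0.952979
cos(4.02) = 0.997540
Kr = sqrt(0.952979 / 0.997540)
Kr = sqrt(0.955330)
Kr = 0.9774

0.9774


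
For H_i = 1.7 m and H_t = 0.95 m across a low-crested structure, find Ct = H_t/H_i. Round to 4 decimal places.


Ct = H_t / H_i
Ct = 0.95 / 1.7
Ct = 0.5588

0.5588


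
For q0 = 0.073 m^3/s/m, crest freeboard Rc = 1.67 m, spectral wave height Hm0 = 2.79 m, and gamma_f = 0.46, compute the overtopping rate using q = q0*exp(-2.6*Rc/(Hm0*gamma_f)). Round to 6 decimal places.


q = q0 * exp(-2.6 * Rc / (Hm0 * gamma_f))
Exponent = -2.6 * 1.67 / (2.79 * 0.46)
= -2.6 * 1.67 / 1.2834
= -3.383201
exp(-3.383201) = 0.033939
q = 0.073 * 0.033939
q = 0.002478 m^3/s/m

0.002478


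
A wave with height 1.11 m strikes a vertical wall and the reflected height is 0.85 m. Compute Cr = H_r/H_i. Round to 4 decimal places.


Cr = H_r / H_i
Cr = 0.85 / 1.11
Cr = 0.7658

0.7658


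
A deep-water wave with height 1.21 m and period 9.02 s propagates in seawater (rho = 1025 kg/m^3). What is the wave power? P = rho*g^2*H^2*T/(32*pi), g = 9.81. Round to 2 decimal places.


P = rho * g^2 * H^2 * T / (32 * pi)
P = 1025 * 9.81^2 * 1.21^2 * 9.02 / (32 * pi)
P = 1025 * 96.2361 * 1.4641 * 9.02 / 100.53096
P = 12958.04 W/m

12958.04


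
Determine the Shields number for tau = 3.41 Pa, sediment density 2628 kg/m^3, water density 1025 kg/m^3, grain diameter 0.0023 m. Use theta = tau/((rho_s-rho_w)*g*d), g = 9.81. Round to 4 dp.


theta = tau / ((rho_s - rho_w) * g * d)
rho_s - rho_w = 2628 - 1025 = 1603
Denominator = 1603 * 9.81 * 0.0023 = 36.168489
theta = 3.41 / 36.168489
theta = 0.0943

0.0943


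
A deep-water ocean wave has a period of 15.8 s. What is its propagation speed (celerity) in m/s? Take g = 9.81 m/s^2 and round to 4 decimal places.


We use the deep-water celerity formula:
C = g * T / (2 * pi)
C = 9.81 * 15.8 / (2 * 3.14159...)
C = 154.998000 / 6.283185
C = 24.6687 m/s

24.6687


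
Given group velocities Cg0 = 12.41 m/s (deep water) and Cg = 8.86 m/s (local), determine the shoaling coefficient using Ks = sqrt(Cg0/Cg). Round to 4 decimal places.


Ks = sqrt(Cg0 / Cg)
Ks = sqrt(12.41 / 8.86)
Ks = sqrt(1.4007)
Ks = 1.1835

1.1835


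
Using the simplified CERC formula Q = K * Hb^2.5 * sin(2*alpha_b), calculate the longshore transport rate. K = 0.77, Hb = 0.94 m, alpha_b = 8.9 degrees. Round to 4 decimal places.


Q = K * Hb^2.5 * sin(2 * alpha_b)
Hb^2.5 = 0.94^2.5 = 0.856682
sin(2 * 8.9) = sin(17.8) = 0.305695
Q = 0.77 * 0.856682 * 0.305695
Q = 0.2017 m^3/s

0.2017


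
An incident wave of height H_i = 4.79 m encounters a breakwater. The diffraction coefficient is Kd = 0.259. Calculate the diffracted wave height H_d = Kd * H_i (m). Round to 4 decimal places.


H_d = Kd * H_i
H_d = 0.259 * 4.79
H_d = 1.2406 m

1.2406


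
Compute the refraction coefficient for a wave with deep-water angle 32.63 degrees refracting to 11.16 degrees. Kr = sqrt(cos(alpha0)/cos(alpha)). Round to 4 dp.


Kr = sqrt(cos(alpha0) / cos(alpha))
cos(32.63) = 0.842170
cos(11.16) = 0.981091
Kr = sqrt(0.842170 / 0.981091)
Kr = sqrt(0.858402)
Kr = 0.9265

0.9265


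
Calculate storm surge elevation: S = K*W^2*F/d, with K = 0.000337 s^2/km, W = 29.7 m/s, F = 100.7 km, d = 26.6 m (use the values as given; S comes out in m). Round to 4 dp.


S = K * W^2 * F / d
W^2 = 29.7^2 = 882.09
S = 0.000337 * 882.09 * 100.7 / 26.6
Numerator = 0.000337 * 882.09 * 100.7 = 29.934518
S = 29.934518 / 26.6 = 1.1254 m

1.1254


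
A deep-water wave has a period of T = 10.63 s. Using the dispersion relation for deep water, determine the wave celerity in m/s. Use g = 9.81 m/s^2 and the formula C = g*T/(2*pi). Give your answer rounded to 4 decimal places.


We use the deep-water celerity formula:
C = g * T / (2 * pi)
C = 9.81 * 10.63 / (2 * 3.14159...)
C = 104.280300 / 6.283185
C = 16.5967 m/s

16.5967


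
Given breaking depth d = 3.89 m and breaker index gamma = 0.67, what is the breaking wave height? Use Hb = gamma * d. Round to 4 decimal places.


Hb = gamma * d
Hb = 0.67 * 3.89
Hb = 2.6063 m

2.6063


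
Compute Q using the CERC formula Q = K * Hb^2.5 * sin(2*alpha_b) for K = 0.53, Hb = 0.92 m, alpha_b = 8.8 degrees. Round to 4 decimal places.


Q = K * Hb^2.5 * sin(2 * alpha_b)
Hb^2.5 = 0.92^2.5 = 0.811838
sin(2 * 8.8) = sin(17.6) = 0.302370
Q = 0.53 * 0.811838 * 0.302370
Q = 0.1301 m^3/s

0.1301


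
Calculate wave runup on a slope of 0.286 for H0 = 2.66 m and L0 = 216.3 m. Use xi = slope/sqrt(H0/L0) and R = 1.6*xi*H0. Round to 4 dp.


xi = slope / sqrt(H0/L0)
H0/L0 = 2.66/216.3 = 0.012298
sqrt(0.012298) = 0.110895
xi = 0.286 / 0.110895 = 2.579013
R = 1.6 * xi * H0 = 1.6 * 2.579013 * 2.66
R = 10.9763 m

10.9763


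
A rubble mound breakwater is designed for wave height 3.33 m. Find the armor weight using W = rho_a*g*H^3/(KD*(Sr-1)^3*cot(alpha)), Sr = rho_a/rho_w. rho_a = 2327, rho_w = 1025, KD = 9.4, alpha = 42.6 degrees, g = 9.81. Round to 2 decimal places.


Sr = rho_a / rho_w = 2327 / 1025 = 2.270244
(Sr - 1) = 1.270244
(Sr - 1)^3 = 2.049563
cot(42.6) = 1 / tan(42.6) = 1 / 0.919547 = 1.087492
Numerator = 2327 * 9.81 * 3.33^3 = 842942.7723
Denominator = 9.4 * 2.049563 * 1.087492 = 20.951504
W = 842942.7723 / 20.951504
W = 40233.04 N

40233.04


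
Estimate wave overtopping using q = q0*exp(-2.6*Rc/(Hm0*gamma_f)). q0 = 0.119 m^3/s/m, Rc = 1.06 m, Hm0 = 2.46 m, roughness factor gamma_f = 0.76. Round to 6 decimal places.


q = q0 * exp(-2.6 * Rc / (Hm0 * gamma_f))
Exponent = -2.6 * 1.06 / (2.46 * 0.76)
= -2.6 * 1.06 / 1.8696
= -1.474112
exp(-1.474112) = 0.228982
q = 0.119 * 0.228982
q = 0.027249 m^3/s/m

0.027249


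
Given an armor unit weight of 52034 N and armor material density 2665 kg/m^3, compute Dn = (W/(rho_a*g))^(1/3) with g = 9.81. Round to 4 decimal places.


V = W / (rho_a * g)
V = 52034 / (2665 * 9.81)
V = 52034 / 26143.65
V = 1.990311 m^3
Dn = V^(1/3) = 1.990311^(1/3)
Dn = 1.2579 m

1.2579


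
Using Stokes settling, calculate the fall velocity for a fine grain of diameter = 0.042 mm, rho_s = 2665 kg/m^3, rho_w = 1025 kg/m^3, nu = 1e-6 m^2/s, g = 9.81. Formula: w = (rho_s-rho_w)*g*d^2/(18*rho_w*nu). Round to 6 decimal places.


w = (rho_s - rho_w) * g * d^2 / (18 * rho_w * nu)
d = 0.042 mm = 0.000042 m
rho_s - rho_w = 2665 - 1025 = 1640
Numerator = 1640 * 9.81 * (0.000042)^2 = 0.000028379938
Denominator = 18 * 1025 * 1e-6 = 0.018450
w = 0.001538 m/s

0.001538


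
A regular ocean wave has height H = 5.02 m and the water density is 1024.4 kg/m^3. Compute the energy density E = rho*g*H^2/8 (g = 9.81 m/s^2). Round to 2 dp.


E = (1/8) * rho * g * H^2
E = (1/8) * 1024.4 * 9.81 * 5.02^2
E = 0.125 * 1024.4 * 9.81 * 25.2004
E = 31656.00 J/m^2

31656.00


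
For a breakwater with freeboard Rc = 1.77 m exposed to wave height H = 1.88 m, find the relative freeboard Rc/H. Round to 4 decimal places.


Relative freeboard = Rc / H
= 1.77 / 1.88
= 0.9415

0.9415


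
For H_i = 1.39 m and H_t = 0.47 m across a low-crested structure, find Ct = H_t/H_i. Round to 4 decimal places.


Ct = H_t / H_i
Ct = 0.47 / 1.39
Ct = 0.3381

0.3381


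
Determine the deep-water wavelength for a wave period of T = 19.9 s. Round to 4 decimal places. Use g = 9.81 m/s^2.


L0 = g * T^2 / (2 * pi)
L0 = 9.81 * 19.9^2 / (2 * pi)
L0 = 9.81 * 396.0100 / 6.28319
L0 = 3884.8581 / 6.28319
L0 = 618.2944 m

618.2944


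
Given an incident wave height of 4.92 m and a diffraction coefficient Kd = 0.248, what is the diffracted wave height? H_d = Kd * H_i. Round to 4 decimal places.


H_d = Kd * H_i
H_d = 0.248 * 4.92
H_d = 1.2202 m

1.2202


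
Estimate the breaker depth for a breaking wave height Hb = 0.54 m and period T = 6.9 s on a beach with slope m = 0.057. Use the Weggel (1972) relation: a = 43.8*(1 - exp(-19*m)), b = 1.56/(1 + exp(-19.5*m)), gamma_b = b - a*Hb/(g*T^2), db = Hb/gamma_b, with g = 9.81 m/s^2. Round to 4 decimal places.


a = 43.8 * (1 - exp(-19 * m))
exp(-19 * 0.057) = exp(-1.0830) = 0.338578
a = 43.8 * (1 - 0.338578) = 28.970272
b = 1.56 / (1 + exp(-19.5 * m))
exp(-19.5 * 0.057) = exp(-1.1115) = 0.329065
b = 1.56 / (1 + 0.329065) = 1.173757
Hb / (g * T^2) = 0.54 / (9.81 * 6.9^2) = 0.54 / 467.0541 = 0.00115618
gamma_b = b - a * Hb/(g*T^2) = 1.173757 - 28.970272 * 0.00115618 = 1.140263
db = Hb / gamma_b = 0.54 / 1.140263
db = 0.4736 m

0.4736


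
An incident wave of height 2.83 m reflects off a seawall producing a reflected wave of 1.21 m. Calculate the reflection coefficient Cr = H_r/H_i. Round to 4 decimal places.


Cr = H_r / H_i
Cr = 1.21 / 2.83
Cr = 0.4276

0.4276


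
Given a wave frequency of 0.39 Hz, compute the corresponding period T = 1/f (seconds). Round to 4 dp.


T = 1 / f
T = 1 / 0.39
T = 2.5641 s

2.5641


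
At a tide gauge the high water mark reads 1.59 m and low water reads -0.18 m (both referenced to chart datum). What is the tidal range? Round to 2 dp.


Tidal range = High water - Low water
Tidal range = 1.59 - (-0.18)
Tidal range = 1.77 m

1.77


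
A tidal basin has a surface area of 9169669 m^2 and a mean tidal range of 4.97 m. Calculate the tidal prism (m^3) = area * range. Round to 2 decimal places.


Tidal prism = Area * Tidal range
P = 9169669 * 4.97
P = 45573254.93 m^3

45573254.93


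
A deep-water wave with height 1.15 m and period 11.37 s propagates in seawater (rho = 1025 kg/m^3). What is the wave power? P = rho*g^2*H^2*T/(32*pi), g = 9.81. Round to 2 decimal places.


P = rho * g^2 * H^2 * T / (32 * pi)
P = 1025 * 9.81^2 * 1.15^2 * 11.37 / (32 * pi)
P = 1025 * 96.2361 * 1.3225 * 11.37 / 100.53096
P = 14754.29 W/m

14754.29


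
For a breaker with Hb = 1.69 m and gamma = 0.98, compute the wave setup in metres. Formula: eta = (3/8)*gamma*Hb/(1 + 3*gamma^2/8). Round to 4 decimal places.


eta = (3/8) * gamma * Hb / (1 + 3*gamma^2/8)
Numerator = (3/8) * 0.98 * 1.69 = 0.621075
Denominator = 1 + 3*0.98^2/8 = 1 + 0.360150 = 1.360150
eta = 0.621075 / 1.360150
eta = 0.4566 m

0.4566


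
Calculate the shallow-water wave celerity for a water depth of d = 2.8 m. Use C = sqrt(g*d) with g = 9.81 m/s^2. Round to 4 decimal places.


Using the shallow-water approximation:
C = sqrt(g * d) = sqrt(9.81 * 2.8)
C = sqrt(27.4680)
C = 5.2410 m/s

5.2410
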